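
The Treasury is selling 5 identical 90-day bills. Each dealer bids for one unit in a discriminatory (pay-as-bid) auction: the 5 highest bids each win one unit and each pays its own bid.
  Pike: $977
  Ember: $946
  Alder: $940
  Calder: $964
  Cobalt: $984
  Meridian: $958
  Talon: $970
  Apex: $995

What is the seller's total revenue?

Total revenue: $4,890

Sorting: 995 (Apex), 984 (Cobalt), 977 (Pike), 970 (Talon), 964 (Calder), 958 (Meridian), 946 (Ember), …
Winners (5 units): Apex, Cobalt, Pike, Talon, Calder.
Total revenue = 995 + 984 + 977 + 970 + 964 = $4,890.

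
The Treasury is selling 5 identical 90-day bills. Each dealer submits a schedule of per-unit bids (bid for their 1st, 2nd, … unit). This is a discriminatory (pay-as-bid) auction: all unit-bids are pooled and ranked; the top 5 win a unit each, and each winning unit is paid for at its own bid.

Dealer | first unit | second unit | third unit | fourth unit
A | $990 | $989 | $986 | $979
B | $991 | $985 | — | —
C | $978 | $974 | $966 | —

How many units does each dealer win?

Merging the schedules and taking the best 5: 991 (B-1), 990 (A-1), 989 (A-2), 986 (A-3), 985 (B-2)
Next rejected bid: $979 (not a price — pay-as-bid).
Allocation: A 3, B 2.

A 3, B 2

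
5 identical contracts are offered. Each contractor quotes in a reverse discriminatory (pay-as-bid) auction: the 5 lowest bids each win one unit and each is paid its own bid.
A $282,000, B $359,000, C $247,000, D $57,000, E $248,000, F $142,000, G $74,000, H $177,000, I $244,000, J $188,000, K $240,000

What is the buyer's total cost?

Sorting: 57,000 (D), 74,000 (G), 142,000 (F), 177,000 (H), 188,000 (J), 240,000 (K), 244,000 (I), …
Winners (5 units): D, G, F, H, J.
Total cost = 57,000 + 74,000 + 142,000 + 177,000 + 188,000 = $638,000.

Total cost: $638,000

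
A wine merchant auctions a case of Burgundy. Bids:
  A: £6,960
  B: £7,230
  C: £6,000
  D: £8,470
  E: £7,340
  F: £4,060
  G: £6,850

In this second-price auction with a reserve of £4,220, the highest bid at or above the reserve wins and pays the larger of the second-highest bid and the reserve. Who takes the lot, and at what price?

D pays £7,340

Bids ranked: 8,470 (D) > 7,340 (E) > 7,230 (B) > 6,960 (A) > 6,850 (G) > 6,000 (C) > …
Highest eligible bid: D at £8,470.
Second-highest bid £7,340 exceeds the reserve £4,220 → payment £7,340.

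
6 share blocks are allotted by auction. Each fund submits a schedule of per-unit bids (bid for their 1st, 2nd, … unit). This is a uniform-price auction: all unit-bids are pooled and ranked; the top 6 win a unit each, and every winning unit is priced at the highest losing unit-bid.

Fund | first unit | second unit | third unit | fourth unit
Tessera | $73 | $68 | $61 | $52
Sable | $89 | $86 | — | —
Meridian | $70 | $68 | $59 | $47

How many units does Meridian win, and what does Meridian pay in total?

Meridian: 2 units, pays $122

Pooled unit-bids ranked (top 6): 89 (Sable-1), 86 (Sable-2), 73 (Tessera-1), 70 (Meridian-1), 68 (Tessera-2), 68 (Meridian-2)
Highest rejected unit-bid = $61.
Meridian wins 2 unit(s) at $61 each.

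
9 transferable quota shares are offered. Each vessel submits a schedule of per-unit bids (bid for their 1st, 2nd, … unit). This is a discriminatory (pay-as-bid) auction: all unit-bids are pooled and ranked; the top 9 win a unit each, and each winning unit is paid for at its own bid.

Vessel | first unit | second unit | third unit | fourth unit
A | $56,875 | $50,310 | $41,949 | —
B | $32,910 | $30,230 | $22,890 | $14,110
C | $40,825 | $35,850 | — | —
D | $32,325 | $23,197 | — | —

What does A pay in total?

A pays $149,134

Merging the schedules and taking the best 9: 56,875 (A-1), 50,310 (A-2), 41,949 (A-3), 40,825 (C-1), 35,850 (C-2), 32,910 (B-1), 32,325 (D-1), 30,230 (B-2), 23,197 (D-2)
Next rejected bid: $22,890 (not a price — pay-as-bid).
A's winning unit-bids: 56,875 + 50,310 + 41,949 = $149,134.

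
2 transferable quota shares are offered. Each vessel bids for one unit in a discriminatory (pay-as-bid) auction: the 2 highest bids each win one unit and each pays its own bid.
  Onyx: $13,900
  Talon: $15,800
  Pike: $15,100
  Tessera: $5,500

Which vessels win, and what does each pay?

Talon $15,800, Pike $15,100

Sorting: 15,800 (Talon), 15,100 (Pike), 13,900 (Onyx), 5,500 (Tessera)
The 2 highest are Talon, Pike.
Each winner pays its own bid: Talon $15,800, Pike $15,100.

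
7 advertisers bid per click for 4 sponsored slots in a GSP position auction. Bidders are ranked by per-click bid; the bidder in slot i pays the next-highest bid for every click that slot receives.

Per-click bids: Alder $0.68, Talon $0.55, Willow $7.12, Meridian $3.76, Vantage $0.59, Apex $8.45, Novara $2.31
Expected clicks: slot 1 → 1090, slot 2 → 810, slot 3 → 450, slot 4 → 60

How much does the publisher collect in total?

Per-click bids in order: $8.45 (Apex) > $7.12 (Willow) > $3.76 (Meridian) > $2.31 (Novara) > $0.68 (Alder) > …
Slot 1: Apex pays $7.12 × 1090 = $7760.80
Slot 2: Willow pays $3.76 × 810 = $3045.60
Slot 3: Meridian pays $2.31 × 450 = $1039.50
Slot 4: Novara pays $0.68 × 60 = $40.80
Total = $11886.70

Total revenue: $11886.70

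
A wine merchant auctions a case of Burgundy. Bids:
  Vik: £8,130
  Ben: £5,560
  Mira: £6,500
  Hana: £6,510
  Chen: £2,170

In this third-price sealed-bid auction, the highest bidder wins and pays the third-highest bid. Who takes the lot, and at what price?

Sorting bids: 8,130 (Vik) > 6,510 (Hana) > 6,500 (Mira) > 5,560 (Ben) > 2,170 (Chen)
Vik is highest; pays the third-highest bid, £6,500.

Vik pays £6,500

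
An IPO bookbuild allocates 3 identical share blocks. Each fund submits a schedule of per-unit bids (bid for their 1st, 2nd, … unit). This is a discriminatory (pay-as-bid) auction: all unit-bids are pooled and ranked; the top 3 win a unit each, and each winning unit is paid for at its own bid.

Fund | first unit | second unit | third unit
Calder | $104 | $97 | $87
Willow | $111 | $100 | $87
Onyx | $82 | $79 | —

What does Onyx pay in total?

Onyx pays $0

Pooled unit-bids ranked (top 3): 111 (Willow-1), 104 (Calder-1), 100 (Willow-2)
Next rejected bid: $97 (not a price — pay-as-bid).
Onyx wins no units.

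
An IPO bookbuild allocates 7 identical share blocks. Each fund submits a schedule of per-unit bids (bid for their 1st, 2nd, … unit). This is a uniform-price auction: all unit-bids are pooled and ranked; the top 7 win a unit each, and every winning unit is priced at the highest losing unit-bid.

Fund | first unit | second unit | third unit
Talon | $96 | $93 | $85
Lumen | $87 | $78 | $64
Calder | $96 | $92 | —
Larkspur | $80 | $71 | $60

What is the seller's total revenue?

Merging the schedules and taking the best 7: 96 (Talon-1), 96 (Calder-1), 93 (Talon-2), 92 (Calder-2), 87 (Lumen-1), 85 (Talon-3), 80 (Larkspur-1)
The (k+1)-th unit-bid is $78.
Allocation: Calder 2, Larkspur 1, Lumen 1, Talon 3. Every unit priced at $78.
Revenue = 7 × 78 = $546.

Total revenue: $546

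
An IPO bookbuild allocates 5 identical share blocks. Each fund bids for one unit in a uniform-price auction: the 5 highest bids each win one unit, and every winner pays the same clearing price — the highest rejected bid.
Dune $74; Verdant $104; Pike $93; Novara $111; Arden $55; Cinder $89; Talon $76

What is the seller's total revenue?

Total revenue: $370

Sorting: 111 (Novara), 104 (Verdant), 93 (Pike), 89 (Cinder), 76 (Talon), 74 (Dune), 55 (Arden)
The 5 highest are Novara, Verdant, Pike, Cinder, Talon.
Clearing price = highest rejected bid = $74.
Total revenue = 5 × $74 = $370.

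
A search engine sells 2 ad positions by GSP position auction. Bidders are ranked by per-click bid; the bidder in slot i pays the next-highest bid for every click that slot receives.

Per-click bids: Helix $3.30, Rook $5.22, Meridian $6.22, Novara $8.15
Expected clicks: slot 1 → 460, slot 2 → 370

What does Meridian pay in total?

Per-click bids in order: $8.15 (Novara) > $6.22 (Meridian) > $5.22 (Rook) > …
Meridian holds slot 2 → pays next bid $5.22 × 370 clicks = $1931.40.

Meridian pays $1931.40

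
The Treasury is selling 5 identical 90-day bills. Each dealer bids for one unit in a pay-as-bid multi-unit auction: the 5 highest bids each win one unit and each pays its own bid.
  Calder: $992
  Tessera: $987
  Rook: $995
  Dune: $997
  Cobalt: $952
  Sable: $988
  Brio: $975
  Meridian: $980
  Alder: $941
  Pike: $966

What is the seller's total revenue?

Total revenue: $4,959

Sorting: 997 (Dune), 995 (Rook), 992 (Calder), 988 (Sable), 987 (Tessera), 980 (Meridian), 975 (Brio), …
Top 5: Dune, Rook, Calder, Sable, Tessera.
Total revenue = 997 + 995 + 992 + 988 + 987 = $4,959.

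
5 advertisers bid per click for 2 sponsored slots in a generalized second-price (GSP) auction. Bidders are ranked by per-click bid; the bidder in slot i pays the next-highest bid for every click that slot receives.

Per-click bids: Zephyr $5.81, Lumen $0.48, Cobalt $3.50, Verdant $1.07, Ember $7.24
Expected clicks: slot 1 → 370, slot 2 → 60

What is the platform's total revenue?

Sorting advertisers: $7.24 (Ember) > $5.81 (Zephyr) > $3.50 (Cobalt) > …
Slot 1: Ember pays $5.81 × 370 = $2149.70
Slot 2: Zephyr pays $3.50 × 60 = $210.00
Total = $2359.70

Total revenue: $2359.70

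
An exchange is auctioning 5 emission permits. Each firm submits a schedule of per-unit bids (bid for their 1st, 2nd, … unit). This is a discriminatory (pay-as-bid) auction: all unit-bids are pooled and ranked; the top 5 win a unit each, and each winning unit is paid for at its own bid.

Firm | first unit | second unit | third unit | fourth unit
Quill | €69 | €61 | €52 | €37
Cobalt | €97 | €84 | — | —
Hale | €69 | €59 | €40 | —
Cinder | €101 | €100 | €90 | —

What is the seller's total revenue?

All unit-bids, highest first — top 5: 101 (Cinder-1), 100 (Cinder-2), 97 (Cobalt-1), 90 (Cinder-3), 84 (Cobalt-2)
Next rejected bid: €69 (not a price — pay-as-bid).
Each winning unit pays its own bid.
Revenue = 101 + 100 + 97 + 90 + 84 = €472.

Total revenue: €472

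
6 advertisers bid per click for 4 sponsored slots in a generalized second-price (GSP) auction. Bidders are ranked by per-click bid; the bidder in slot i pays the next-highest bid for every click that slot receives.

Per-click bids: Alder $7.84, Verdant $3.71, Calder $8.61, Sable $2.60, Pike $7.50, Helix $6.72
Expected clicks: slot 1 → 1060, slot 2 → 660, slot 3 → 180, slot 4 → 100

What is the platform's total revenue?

Per-click bids in order: $8.61 (Calder) > $7.84 (Alder) > $7.50 (Pike) > $6.72 (Helix) > $3.71 (Verdant) > …
Slot 1: Calder pays $7.84 × 1060 = $8310.40
Slot 2: Alder pays $7.50 × 660 = $4950.00
Slot 3: Pike pays $6.72 × 180 = $1209.60
Slot 4: Helix pays $3.71 × 100 = $371.00
Total = $14841.00

Total revenue: $14841.00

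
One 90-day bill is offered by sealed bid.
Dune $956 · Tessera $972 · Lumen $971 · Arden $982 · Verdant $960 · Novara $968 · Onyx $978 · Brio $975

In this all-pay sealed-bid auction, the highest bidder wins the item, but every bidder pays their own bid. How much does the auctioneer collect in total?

Total revenue: $7,762

Bids ranked: 982 (Arden) > 978 (Onyx) > 975 (Brio) > 972 (Tessera) > 971 (Lumen) > 968 (Novara) > …
Every bidder forfeits their bid regardless of winning.
Revenue = 956 + 972 + 971 + 982 + 960 + 968 + 978 + 975 = $7,762.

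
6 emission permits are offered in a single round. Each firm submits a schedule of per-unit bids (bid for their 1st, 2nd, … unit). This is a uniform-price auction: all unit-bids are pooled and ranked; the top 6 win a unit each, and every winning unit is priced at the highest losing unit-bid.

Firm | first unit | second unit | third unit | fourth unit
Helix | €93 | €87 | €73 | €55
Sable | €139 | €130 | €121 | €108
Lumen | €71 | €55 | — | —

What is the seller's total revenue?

Total revenue: €438

Pooled unit-bids ranked (top 6): 139 (Sable-1), 130 (Sable-2), 121 (Sable-3), 108 (Sable-4), 93 (Helix-1), 87 (Helix-2)
First bid not allocated: €73.
Allocation: Helix 2, Sable 4. Every unit priced at €73.
Revenue = 6 × 73 = €438.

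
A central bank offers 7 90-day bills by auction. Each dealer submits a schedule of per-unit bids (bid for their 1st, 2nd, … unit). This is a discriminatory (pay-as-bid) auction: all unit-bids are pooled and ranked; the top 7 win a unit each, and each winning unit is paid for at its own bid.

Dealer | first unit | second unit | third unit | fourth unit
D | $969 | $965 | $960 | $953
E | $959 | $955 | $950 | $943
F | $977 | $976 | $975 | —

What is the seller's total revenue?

Merging the schedules and taking the best 7: 977 (F-1), 976 (F-2), 975 (F-3), 969 (D-1), 965 (D-2), 960 (D-3), 959 (E-1)
Next rejected bid: $955 (not a price — pay-as-bid).
Each winning unit pays its own bid.
Revenue = 977 + 976 + 975 + 969 + 965 + 960 + 959 = $6,781.

Total revenue: $6,781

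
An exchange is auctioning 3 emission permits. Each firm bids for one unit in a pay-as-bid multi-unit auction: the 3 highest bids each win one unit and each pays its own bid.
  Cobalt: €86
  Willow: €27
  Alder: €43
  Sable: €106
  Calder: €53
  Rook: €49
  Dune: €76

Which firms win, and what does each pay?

Sable €106, Cobalt €86, Dune €76

Bids ranked high→low: 106 (Sable), 86 (Cobalt), 76 (Dune), 53 (Calder), 49 (Rook), …
Winners (3 units): Sable, Cobalt, Dune.
Each winner pays its own bid: Sable €106, Cobalt €86, Dune €76.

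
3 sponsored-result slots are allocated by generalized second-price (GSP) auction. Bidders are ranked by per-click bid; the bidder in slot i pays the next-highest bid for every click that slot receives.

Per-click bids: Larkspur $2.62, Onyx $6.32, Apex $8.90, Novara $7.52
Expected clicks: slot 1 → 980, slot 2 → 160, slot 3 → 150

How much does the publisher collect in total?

Per-click bids in order: $8.90 (Apex) > $7.52 (Novara) > $6.32 (Onyx) > $2.62 (Larkspur)
Slot 1: Apex pays $7.52 × 980 = $7369.60
Slot 2: Novara pays $6.32 × 160 = $1011.20
Slot 3: Onyx pays $2.62 × 150 = $393.00
Total = $8773.80

Total revenue: $8773.80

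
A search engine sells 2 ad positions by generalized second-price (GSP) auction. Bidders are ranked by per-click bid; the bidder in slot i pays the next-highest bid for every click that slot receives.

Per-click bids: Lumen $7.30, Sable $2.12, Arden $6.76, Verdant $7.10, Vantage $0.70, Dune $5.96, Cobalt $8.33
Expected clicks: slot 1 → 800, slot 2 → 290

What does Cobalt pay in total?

Per-click bids in order: $8.33 (Cobalt) > $7.30 (Lumen) > $7.10 (Verdant) > …
Cobalt holds slot 1 → pays next bid $7.30 × 800 clicks = $5840.00.

Cobalt pays $5840.00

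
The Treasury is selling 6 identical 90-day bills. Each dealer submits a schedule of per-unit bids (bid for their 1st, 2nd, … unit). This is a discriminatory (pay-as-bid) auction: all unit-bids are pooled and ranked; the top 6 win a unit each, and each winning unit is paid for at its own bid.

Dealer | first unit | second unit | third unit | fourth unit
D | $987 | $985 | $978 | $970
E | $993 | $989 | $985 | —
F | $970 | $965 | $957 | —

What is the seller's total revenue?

Total revenue: $5,917

Pooled unit-bids ranked (top 6): 993 (E-1), 989 (E-2), 987 (D-1), 985 (D-2), 985 (E-3), 978 (D-3)
Next rejected bid: $970 (not a price — pay-as-bid).
Each winning unit pays its own bid.
Revenue = 993 + 989 + 987 + 985 + 985 + 978 = $5,917.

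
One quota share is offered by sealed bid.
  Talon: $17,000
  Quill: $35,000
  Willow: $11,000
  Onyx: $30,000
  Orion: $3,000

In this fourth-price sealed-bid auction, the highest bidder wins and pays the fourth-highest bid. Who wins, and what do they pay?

Quill pays $11,000

Bids in order: 35,000 (Quill) > 30,000 (Onyx) > 17,000 (Talon) > 11,000 (Willow) > 3,000 (Orion)
Quill wins; payment is bid #4 in the ranking = $11,000.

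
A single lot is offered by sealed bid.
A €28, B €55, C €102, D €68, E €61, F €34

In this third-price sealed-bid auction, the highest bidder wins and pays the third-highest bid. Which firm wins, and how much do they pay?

Bids in order: 102 (C) > 68 (D) > 61 (E) > 55 (B) > 34 (F) > 28 (A)
C wins; payment is bid #3 in the ranking = €61.

C pays €61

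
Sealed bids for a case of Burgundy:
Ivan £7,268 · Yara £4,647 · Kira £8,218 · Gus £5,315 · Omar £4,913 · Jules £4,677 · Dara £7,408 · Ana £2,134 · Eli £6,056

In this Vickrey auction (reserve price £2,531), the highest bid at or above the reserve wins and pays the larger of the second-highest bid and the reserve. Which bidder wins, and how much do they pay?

Kira pays £7,408

Vickrey auction (reserve price £2,531): the highest bid at or above the reserve wins and pays the larger of the second-highest bid and the reserve.
Bids in order: 8,218 (Kira) > 7,408 (Dara) > 7,268 (Ivan) > 6,056 (Eli) > 5,315 (Gus) > 4,913 (Omar) > …
Highest eligible bid: Kira at £8,218.
Second-highest bid £7,408 exceeds the reserve £2,531 → payment £7,408.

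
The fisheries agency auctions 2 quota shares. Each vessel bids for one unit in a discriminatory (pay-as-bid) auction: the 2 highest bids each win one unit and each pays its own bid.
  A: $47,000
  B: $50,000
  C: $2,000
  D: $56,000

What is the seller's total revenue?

Bids ranked high→low: 56,000 (D), 50,000 (B), 47,000 (A), 2,000 (C)
The 2 highest are D, B.
Total revenue = 56,000 + 50,000 = $106,000.

Total revenue: $106,000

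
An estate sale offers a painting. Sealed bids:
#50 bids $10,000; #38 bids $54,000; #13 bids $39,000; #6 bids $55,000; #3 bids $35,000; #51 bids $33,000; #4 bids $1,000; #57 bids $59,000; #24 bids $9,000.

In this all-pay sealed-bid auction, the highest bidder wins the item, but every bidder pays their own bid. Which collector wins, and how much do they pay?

Bids in order: 59,000 (#57) > 55,000 (#6) > 54,000 (#38) > 39,000 (#13) > 35,000 (#3) > 33,000 (#51) > …
#57 is highest and takes the item; every bidder forfeits their bid.

#57 pays $59,000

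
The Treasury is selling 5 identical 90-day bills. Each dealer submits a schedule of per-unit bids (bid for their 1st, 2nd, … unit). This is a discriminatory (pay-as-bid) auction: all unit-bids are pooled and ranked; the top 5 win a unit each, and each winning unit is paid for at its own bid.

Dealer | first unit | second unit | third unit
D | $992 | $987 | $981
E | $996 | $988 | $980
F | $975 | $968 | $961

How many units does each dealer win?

D 3, E 2

Merging the schedules and taking the best 5: 996 (E-1), 992 (D-1), 988 (E-2), 987 (D-2), 981 (D-3)
Next rejected bid: $980 (not a price — pay-as-bid).
Allocation: D 3, E 2.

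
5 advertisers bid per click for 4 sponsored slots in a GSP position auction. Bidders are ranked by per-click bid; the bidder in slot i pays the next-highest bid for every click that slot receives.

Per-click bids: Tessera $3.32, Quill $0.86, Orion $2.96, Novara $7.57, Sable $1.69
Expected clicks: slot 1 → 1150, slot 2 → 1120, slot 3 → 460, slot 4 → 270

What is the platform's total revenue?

Total revenue: $8142.80

Sorting advertisers: $7.57 (Novara) > $3.32 (Tessera) > $2.96 (Orion) > $1.69 (Sable) > $0.86 (Quill)
Slot 1: Novara pays $3.32 × 1150 = $3818.00
Slot 2: Tessera pays $2.96 × 1120 = $3315.20
Slot 3: Orion pays $1.69 × 460 = $777.40
Slot 4: Sable pays $0.86 × 270 = $232.20
Total = $8142.80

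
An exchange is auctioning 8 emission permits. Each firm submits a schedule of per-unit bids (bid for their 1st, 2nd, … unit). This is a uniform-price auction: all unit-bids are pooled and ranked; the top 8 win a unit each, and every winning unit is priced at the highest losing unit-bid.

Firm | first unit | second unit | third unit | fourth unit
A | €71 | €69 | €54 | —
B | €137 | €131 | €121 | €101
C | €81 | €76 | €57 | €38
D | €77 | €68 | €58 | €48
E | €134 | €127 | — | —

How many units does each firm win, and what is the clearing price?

Merging the schedules and taking the best 8: 137 (B-1), 134 (E-1), 131 (B-2), 127 (E-2), 121 (B-3), 101 (B-4), 81 (C-1), 77 (D-1)
Highest rejected unit-bid = €76.
Allocation: B 4, C 1, D 1, E 2.

B 4, C 1, D 1, E 2; clearing price €76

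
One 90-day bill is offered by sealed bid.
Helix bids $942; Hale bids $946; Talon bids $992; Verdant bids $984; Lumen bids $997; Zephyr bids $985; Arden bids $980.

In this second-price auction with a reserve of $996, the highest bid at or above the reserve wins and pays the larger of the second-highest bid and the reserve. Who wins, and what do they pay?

Lumen pays $996

Bids ranked: 997 (Lumen) > 992 (Talon) > 985 (Zephyr) > 984 (Verdant) > 980 (Arden) > 946 (Hale) > …
Lumen has the top bid at or above the reserve ($997).
Second-highest bid $992 is below the reserve $996, so the reserve binds → payment $996.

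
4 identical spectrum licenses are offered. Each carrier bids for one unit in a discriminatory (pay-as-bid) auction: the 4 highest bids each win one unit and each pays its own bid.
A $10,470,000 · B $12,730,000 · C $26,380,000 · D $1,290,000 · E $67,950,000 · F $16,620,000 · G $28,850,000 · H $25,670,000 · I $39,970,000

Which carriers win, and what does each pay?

Ordering the bids: 67,950,000 (E), 39,970,000 (I), 28,850,000 (G), 26,380,000 (C), 25,670,000 (H), 16,620,000 (F), …
Top 4: E, I, G, C.
Each winner pays its own bid: E $67,950,000, I $39,970,000, G $28,850,000, C $26,380,000.

E $67,950,000, I $39,970,000, G $28,850,000, C $26,380,000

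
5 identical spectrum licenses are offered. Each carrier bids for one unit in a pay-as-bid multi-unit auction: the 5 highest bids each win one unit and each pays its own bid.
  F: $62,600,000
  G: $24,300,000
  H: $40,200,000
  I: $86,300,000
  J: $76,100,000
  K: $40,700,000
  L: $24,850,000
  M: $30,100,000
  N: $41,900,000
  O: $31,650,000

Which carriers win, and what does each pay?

Bids ranked high→low: 86,300,000 (I), 76,100,000 (J), 62,600,000 (F), 41,900,000 (N), 40,700,000 (K), 40,200,000 (H), 31,650,000 (O), …
Winners (5 units): I, J, F, N, K.
Each winner pays its own bid: I $86,300,000, J $76,100,000, F $62,600,000, N $41,900,000, K $40,700,000.

I $86,300,000, J $76,100,000, F $62,600,000, N $41,900,000, K $40,700,000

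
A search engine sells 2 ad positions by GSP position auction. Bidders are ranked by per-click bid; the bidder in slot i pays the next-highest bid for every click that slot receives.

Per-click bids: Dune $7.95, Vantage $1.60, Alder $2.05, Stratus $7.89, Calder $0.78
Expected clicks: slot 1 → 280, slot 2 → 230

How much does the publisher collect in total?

Total revenue: $2680.70

Sorting advertisers: $7.95 (Dune) > $7.89 (Stratus) > $2.05 (Alder) > …
Slot 1: Dune pays $7.89 × 280 = $2209.20
Slot 2: Stratus pays $2.05 × 230 = $471.50
Total = $2680.70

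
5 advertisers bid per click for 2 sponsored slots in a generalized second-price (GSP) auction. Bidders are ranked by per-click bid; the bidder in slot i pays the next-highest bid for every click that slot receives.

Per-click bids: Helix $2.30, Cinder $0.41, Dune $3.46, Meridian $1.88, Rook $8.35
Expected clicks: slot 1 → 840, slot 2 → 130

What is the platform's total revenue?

Per-click bids in order: $8.35 (Rook) > $3.46 (Dune) > $2.30 (Helix) > …
Slot 1: Rook pays $3.46 × 840 = $2906.40
Slot 2: Dune pays $2.30 × 130 = $299.00
Total = $3205.40

Total revenue: $3205.40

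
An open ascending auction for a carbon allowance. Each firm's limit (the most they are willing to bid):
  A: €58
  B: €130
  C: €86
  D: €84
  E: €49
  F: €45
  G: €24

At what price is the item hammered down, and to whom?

B wins at €86

Rule: the price rises until one bidder remains; the winner pays the price at which the last rival dropped out.
Limits in order: 130 (B) > 86 (C) > 84 (D) > 58 (A) > 49 (E) > 45 (F) > …
Bidding ends when C exits at €86; B takes it.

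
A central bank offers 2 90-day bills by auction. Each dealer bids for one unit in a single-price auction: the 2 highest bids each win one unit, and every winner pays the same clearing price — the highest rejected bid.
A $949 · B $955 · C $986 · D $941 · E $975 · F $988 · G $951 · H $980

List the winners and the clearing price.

F, C; each pays $980

Ordering the bids: 988 (F), 986 (C), 980 (H), 975 (E), …
Top 2: F, C.
Highest unsuccessful bid: $980 → clearing price.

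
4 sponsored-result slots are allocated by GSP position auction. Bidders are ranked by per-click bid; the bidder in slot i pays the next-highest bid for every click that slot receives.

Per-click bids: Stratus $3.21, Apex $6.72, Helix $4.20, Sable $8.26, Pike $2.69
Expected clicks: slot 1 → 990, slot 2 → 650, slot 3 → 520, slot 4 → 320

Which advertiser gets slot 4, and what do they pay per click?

Sorting advertisers: $8.26 (Sable) > $6.72 (Apex) > $4.20 (Helix) > $3.21 (Stratus) > $2.69 (Pike)
Slot 4 goes to the fourth-ranked bidder, Stratus, who pays the next bid down: $2.69/click.

Stratus; $2.69 per click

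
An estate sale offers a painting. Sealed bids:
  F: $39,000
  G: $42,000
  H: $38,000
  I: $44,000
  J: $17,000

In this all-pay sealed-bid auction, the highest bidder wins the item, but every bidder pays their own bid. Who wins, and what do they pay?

I pays $44,000

Rule: the highest bidder wins the item, but every bidder pays their own bid.
Sorting bids: 44,000 (I) > 42,000 (G) > 39,000 (F) > 38,000 (H) > 17,000 (J)
I is highest and takes the item; every bidder forfeits their bid.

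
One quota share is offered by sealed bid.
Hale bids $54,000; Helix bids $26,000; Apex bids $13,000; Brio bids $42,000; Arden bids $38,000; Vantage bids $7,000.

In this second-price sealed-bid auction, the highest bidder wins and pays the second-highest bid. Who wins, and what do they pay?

Sorting bids: 54,000 (Hale) > 42,000 (Brio) > 38,000 (Arden) > 26,000 (Helix) > 13,000 (Apex) > 7,000 (Vantage)
Hale wins with the highest bid; price is set by the runner-up at $42,000.

Hale pays $42,000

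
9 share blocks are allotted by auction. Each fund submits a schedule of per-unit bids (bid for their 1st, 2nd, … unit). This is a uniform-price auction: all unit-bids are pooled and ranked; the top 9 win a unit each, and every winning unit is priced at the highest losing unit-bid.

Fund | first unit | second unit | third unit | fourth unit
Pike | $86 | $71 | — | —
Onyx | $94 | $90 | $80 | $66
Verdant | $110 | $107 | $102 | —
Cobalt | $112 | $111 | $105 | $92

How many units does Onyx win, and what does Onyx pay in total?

Onyx: 2 units, pays $172

All unit-bids, highest first — top 9: 112 (Cobalt-1), 111 (Cobalt-2), 110 (Verdant-1), 107 (Verdant-2), 105 (Cobalt-3), 102 (Verdant-3), 94 (Onyx-1), 92 (Cobalt-4), 90 (Onyx-2)
The (k+1)-th unit-bid is $86.
Onyx wins 2 unit(s) at $86 each.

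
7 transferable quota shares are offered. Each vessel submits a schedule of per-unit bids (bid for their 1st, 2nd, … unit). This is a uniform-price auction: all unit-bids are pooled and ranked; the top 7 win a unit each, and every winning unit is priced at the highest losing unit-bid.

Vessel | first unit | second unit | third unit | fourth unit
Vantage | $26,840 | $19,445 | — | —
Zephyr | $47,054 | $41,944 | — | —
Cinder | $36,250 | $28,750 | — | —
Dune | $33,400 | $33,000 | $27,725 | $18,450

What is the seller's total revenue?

Total revenue: $187,880

Merging the schedules and taking the best 7: 47,054 (Zephyr-1), 41,944 (Zephyr-2), 36,250 (Cinder-1), 33,400 (Dune-1), 33,000 (Dune-2), 28,750 (Cinder-2), 27,725 (Dune-3)
First bid not allocated: $26,840.
Allocation: Cinder 2, Dune 3, Zephyr 2. Every unit priced at $26,840.
Revenue = 7 × 26,840 = $187,880.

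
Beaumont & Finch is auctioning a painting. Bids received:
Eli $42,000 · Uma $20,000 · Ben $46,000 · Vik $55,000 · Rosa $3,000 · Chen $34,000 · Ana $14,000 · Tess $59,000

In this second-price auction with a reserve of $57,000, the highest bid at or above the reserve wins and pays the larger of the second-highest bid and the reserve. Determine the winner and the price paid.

Rule: the highest bid at or above the reserve wins and pays the larger of the second-highest bid and the reserve.
Sorting bids: 59,000 (Tess) > 55,000 (Vik) > 46,000 (Ben) > 42,000 (Eli) > 34,000 (Chen) > 20,000 (Uma) > …
Highest eligible bid: Tess at $59,000.
max(second-highest $55,000, reserve $57,000) = $57,000.

Tess pays $57,000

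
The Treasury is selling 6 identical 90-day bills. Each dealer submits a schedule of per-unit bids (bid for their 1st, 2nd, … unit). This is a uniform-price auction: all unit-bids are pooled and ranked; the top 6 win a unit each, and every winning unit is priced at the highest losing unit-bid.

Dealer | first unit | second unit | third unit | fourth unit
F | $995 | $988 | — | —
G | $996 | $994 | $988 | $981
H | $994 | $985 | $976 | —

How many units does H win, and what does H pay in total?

H: 1 unit, pays $985

All unit-bids, highest first — top 6: 996 (G-1), 995 (F-1), 994 (G-2), 994 (H-1), 988 (F-2), 988 (G-3)
First bid not allocated: $985.
H wins 1 unit(s) at $985 each.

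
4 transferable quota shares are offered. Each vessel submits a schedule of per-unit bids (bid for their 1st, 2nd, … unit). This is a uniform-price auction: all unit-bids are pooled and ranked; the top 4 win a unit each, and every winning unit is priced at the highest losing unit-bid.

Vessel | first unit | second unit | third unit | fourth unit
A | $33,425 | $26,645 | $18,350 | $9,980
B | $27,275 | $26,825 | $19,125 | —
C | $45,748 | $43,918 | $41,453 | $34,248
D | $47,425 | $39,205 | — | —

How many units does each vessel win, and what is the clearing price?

C 3, D 1; clearing price $39,205

Pooled unit-bids ranked (top 4): 47,425 (D-1), 45,748 (C-1), 43,918 (C-2), 41,453 (C-3)
The (k+1)-th unit-bid is $39,205.
Allocation: C 3, D 1.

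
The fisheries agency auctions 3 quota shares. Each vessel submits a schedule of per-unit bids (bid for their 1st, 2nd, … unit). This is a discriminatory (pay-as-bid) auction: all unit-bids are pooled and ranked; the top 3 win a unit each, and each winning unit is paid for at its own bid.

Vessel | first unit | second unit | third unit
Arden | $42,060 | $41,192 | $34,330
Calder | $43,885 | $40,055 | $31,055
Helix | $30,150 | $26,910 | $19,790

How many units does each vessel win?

Arden 2, Calder 1

Merging the schedules and taking the best 3: 43,885 (Calder-1), 42,060 (Arden-1), 41,192 (Arden-2)
Next rejected bid: $40,055 (not a price — pay-as-bid).
Allocation: Arden 2, Calder 1.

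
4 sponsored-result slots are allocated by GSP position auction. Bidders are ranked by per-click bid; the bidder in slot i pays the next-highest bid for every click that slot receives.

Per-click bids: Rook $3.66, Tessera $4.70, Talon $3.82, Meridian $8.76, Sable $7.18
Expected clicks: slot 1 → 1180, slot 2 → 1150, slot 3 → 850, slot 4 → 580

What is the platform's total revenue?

Sorting advertisers: $8.76 (Meridian) > $7.18 (Sable) > $4.70 (Tessera) > $3.82 (Talon) > $3.66 (Rook)
Slot 1: Meridian pays $7.18 × 1180 = $8472.40
Slot 2: Sable pays $4.70 × 1150 = $5405.00
Slot 3: Tessera pays $3.82 × 850 = $3247.00
Slot 4: Talon pays $3.66 × 580 = $2122.80
Total = $19247.20

Total revenue: $19247.20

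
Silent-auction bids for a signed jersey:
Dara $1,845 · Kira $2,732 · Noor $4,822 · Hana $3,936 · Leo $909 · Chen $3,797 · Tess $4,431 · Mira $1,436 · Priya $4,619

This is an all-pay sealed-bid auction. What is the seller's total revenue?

Total revenue: $28,527

Bids ranked: 4,822 (Noor) > 4,619 (Priya) > 4,431 (Tess) > 3,936 (Hana) > 3,797 (Chen) > 2,732 (Kira) > …
Noor wins with the top bid; all bids are sunk regardless.
Every bidder forfeits their bid regardless of winning.
Revenue = 1,845 + 2,732 + 4,822 + 3,936 + 909 + 3,797 + 4,431 + 1,436 + 4,619 = $28,527.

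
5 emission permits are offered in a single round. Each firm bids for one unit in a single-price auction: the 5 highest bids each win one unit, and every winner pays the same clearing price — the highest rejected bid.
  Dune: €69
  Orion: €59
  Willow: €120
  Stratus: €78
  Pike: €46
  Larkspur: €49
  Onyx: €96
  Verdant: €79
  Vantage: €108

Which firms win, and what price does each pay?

Ordering the bids: 120 (Willow), 108 (Vantage), 96 (Onyx), 79 (Verdant), 78 (Stratus), 69 (Dune), 59 (Orion), …
Top 5: Willow, Vantage, Onyx, Verdant, Stratus.
Clearing price = highest rejected bid = €69.

Willow, Vantage, Onyx, Verdant, Stratus; each pays €69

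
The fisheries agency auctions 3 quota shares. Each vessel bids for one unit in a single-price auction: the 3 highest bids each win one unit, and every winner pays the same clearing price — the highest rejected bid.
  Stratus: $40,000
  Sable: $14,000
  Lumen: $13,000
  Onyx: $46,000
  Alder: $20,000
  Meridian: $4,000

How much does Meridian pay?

Bids ranked high→low: 46,000 (Onyx), 40,000 (Stratus), 20,000 (Alder), 14,000 (Sable), 13,000 (Lumen), …
Winners (3 units): Onyx, Stratus, Alder.
First losing bid is Sable's $14,000, which sets the uniform price.
Meridian does not win → pays $0.

Meridian pays $0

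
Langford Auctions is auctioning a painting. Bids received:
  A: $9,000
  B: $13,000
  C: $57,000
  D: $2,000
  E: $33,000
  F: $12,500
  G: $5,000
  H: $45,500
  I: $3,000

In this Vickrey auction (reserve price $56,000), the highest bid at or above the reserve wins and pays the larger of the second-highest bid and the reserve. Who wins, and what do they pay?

Bids in order: 57,000 (C) > 45,500 (H) > 33,000 (E) > 13,000 (B) > 12,500 (F) > 9,000 (A) > …
Highest eligible bid: C at $57,000.
max(second-highest $45,500, reserve $56,000) = $56,000.

C pays $56,000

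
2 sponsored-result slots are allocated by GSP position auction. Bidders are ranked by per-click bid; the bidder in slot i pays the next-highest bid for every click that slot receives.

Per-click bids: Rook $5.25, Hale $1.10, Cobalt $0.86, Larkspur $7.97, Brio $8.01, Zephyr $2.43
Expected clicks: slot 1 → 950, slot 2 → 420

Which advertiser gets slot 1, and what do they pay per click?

Brio; $7.97 per click

Sorting advertisers: $8.01 (Brio) > $7.97 (Larkspur) > $5.25 (Rook) > …
Slot 1 goes to the first-ranked bidder, Brio, who pays the next bid down: $7.97/click.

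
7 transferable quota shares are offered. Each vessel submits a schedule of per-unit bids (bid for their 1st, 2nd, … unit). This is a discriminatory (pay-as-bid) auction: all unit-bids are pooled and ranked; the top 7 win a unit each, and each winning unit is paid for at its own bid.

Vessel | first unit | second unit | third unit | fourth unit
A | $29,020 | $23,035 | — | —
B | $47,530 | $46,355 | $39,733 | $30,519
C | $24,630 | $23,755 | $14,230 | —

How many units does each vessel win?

A 1, B 4, C 2

All unit-bids, highest first — top 7: 47,530 (B-1), 46,355 (B-2), 39,733 (B-3), 30,519 (B-4), 29,020 (A-1), 24,630 (C-1), 23,755 (C-2)
Next rejected bid: $23,035 (not a price — pay-as-bid).
Allocation: A 1, B 4, C 2.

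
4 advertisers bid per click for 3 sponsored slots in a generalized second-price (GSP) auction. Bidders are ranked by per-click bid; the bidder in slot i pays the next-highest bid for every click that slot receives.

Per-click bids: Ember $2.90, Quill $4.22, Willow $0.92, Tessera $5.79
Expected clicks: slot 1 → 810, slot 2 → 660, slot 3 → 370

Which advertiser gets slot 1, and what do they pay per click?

Tessera; $4.22 per click

Sorting advertisers: $5.79 (Tessera) > $4.22 (Quill) > $2.90 (Ember) > $0.92 (Willow)
Slot 1 goes to the first-ranked bidder, Tessera, who pays the next bid down: $4.22/click.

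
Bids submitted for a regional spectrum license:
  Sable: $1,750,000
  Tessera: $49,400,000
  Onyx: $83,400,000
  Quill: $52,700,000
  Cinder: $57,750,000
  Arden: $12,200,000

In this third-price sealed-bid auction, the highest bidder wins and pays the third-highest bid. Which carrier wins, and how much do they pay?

Rule: the highest bidder wins and pays the third-highest bid.
Bids in order: 83,400,000 (Onyx) > 57,750,000 (Cinder) > 52,700,000 (Quill) > 49,400,000 (Tessera) > 12,200,000 (Arden) > 1,750,000 (Sable)
Onyx wins; payment is bid #3 in the ranking = $52,700,000.

Onyx pays $52,700,000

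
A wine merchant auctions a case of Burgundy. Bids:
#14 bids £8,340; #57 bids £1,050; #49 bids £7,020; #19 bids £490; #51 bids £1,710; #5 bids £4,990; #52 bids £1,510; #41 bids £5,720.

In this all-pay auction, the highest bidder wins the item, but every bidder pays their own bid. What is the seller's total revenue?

Rule: the highest bidder wins the item, but every bidder pays their own bid.
Sorting bids: 8,340 (#14) > 7,020 (#49) > 5,720 (#41) > 4,990 (#5) > 1,710 (#51) > 1,510 (#52) > …
#14 wins with the top bid; all bids are sunk regardless.
Every bidder forfeits their bid regardless of winning.
Revenue = 8,340 + 1,050 + 7,020 + 490 + 1,710 + 4,990 + 1,510 + 5,720 = £30,830.

Total revenue: £30,830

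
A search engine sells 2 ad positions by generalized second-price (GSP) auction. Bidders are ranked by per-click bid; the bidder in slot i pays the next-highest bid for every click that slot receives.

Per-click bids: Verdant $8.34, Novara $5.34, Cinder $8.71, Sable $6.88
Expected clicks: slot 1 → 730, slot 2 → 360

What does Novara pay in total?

Novara pays $0.00

Per-click bids in order: $8.71 (Cinder) > $8.34 (Verdant) > $6.88 (Sable) > …
Novara ranks below slot 2 → no slot, pays nothing.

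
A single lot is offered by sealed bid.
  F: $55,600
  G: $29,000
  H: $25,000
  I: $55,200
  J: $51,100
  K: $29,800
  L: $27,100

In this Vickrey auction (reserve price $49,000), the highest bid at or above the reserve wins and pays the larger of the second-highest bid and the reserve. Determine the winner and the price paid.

F pays $55,200

Bids ranked: 55,600 (F) > 55,200 (I) > 51,100 (J) > 29,800 (K) > 29,000 (G) > 27,100 (L) > …
F has the top bid at or above the reserve ($55,600).
max(second-highest $55,200, reserve $49,000) = $55,200; the reserve does not bind.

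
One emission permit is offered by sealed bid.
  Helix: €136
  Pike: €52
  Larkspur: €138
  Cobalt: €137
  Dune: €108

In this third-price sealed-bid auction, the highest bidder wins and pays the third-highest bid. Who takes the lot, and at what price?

Bids ranked: 138 (Larkspur) > 137 (Cobalt) > 136 (Helix) > 108 (Dune) > 52 (Pike)
Larkspur is highest; pays the third-highest bid, €136.

Larkspur pays €136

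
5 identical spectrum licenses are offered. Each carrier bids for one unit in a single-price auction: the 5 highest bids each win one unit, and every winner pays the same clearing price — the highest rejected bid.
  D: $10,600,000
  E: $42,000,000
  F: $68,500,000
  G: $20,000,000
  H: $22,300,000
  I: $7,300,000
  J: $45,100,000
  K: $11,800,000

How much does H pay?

H pays $11,800,000

Ordering the bids: 68,500,000 (F), 45,100,000 (J), 42,000,000 (E), 22,300,000 (H), 20,000,000 (G), 11,800,000 (K), 10,600,000 (D), …
Winners (5 units): F, J, E, H, G.
Highest unsuccessful bid: $11,800,000 → clearing price.
H wins → pays $11,800,000.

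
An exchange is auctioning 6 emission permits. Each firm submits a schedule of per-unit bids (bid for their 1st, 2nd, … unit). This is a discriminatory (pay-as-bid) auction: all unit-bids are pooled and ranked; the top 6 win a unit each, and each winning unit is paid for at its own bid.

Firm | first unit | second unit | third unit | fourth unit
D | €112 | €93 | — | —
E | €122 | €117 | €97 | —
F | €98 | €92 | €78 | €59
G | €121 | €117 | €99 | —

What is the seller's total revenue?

Pooled unit-bids ranked (top 6): 122 (E-1), 121 (G-1), 117 (E-2), 117 (G-2), 112 (D-1), 99 (G-3)
Next rejected bid: €98 (not a price — pay-as-bid).
Each winning unit pays its own bid.
Revenue = 122 + 121 + 117 + 117 + 112 + 99 = €688.

Total revenue: €688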